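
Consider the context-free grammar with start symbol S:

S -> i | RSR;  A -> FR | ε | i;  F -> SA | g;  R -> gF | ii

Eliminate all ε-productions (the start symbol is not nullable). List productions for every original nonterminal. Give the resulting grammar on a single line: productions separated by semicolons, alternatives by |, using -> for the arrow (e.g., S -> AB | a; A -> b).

S -> i | RSR; A -> i | FR; F -> S | g | SA; R -> gF | ii

Nullable set: {A}.
Drop A -> ε.
F -> SA: A nullable, giving S | SA.
Unchanged (no nullable symbols): S -> RSR; S -> i; A -> FR; A -> i; F -> g; R -> gF; R -> ii.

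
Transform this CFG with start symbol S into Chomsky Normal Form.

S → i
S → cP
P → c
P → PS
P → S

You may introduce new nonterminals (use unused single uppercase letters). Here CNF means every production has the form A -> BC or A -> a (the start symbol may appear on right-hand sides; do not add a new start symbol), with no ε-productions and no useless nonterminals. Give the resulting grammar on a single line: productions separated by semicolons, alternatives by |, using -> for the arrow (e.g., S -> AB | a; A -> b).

No ε-productions.
After unit-elimination: S -> i | cP; P -> c | i | PS | cP.
TERM: introduce A -> c and substitute in every rule of length ≥2.

S -> i | AP; A -> c; P -> c | i | AP | PS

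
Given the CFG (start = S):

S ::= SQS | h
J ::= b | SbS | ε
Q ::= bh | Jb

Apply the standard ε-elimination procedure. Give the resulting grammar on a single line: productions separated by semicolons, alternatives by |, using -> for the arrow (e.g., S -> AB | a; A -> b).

S -> h | SQS; J -> b | SbS; Q -> b | Jb | bh

Nullable set: {J}.
Drop J -> ε.
Q -> Jb: J nullable, giving Jb | b.
Unchanged (no nullable symbols): S -> SQS; S -> h; J -> SbS; J -> b; Q -> bh.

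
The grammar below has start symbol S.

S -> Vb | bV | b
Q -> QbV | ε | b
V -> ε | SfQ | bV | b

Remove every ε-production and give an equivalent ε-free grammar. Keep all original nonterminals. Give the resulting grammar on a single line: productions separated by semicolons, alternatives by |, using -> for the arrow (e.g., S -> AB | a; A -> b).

Nullable set: {Q, V}.
S -> Vb: V nullable, giving Vb | b.
S -> bV: V nullable, giving b | bV.
Drop Q -> ε.
Q -> QbV: Q, V nullable, giving Qb | QbV | b | bV.
Drop V -> ε.
V -> SfQ: Q nullable, giving Sf | SfQ.
V -> bV: V nullable, giving b | bV.
Unchanged (no nullable symbols): S -> b; Q -> b; V -> b.

S -> b | Vb | bV; Q -> b | Qb | bV | QbV; V -> b | Sf | bV | SfQ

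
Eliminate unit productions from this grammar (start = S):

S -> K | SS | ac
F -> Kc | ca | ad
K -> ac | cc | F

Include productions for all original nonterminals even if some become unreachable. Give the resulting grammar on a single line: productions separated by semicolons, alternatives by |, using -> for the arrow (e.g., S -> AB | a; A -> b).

S -> Kc | SS | ac | ad | ca | cc; F -> Kc | ad | ca; K -> Kc | ac | ad | ca | cc

Unit productions: K->F, S->K.
Unit pairs (A ⇒* B via units): (K,F), (S,F), (S,K).
S: inherits non-unit rules of {F, K, S} → Kc | SS | ac | ad | ca | cc.
F: inherits non-unit rules of {F} → Kc | ad | ca.
K: inherits non-unit rules of {F, K} → Kc | ac | ad | ca | cc.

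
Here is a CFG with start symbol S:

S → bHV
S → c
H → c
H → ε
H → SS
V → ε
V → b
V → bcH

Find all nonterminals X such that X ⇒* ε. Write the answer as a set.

{H, V}

Directly nullable (have an ε-rule): {H, V}.
Not nullable: S — each has a terminal in every rule's right-hand side or depends on a non-nullable symbol.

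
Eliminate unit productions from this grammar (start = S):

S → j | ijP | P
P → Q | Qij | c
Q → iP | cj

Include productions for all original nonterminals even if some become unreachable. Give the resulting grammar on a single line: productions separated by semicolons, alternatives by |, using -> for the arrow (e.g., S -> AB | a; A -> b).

S -> c | j | cj | iP | Qij | ijP; P -> c | cj | iP | Qij; Q -> cj | iP

Unit productions: P->Q, S->P.
Unit pairs (A ⇒* B via units): (P,Q), (S,P), (S,Q).
S: inherits non-unit rules of {P, Q, S} → Qij | c | cj | iP | ijP | j.
P: inherits non-unit rules of {P, Q} → Qij | c | cj | iP.
Q: inherits non-unit rules of {Q} → cj | iP.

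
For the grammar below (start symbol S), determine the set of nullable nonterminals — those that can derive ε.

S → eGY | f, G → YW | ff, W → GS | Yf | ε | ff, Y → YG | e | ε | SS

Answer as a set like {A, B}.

Directly nullable (have an ε-rule): {W, Y}.
G is nullable via G -> YW (every symbol on the right is already known nullable).
Not nullable: S — each has a terminal in every rule's right-hand side or depends on a non-nullable symbol.

{G, W, Y}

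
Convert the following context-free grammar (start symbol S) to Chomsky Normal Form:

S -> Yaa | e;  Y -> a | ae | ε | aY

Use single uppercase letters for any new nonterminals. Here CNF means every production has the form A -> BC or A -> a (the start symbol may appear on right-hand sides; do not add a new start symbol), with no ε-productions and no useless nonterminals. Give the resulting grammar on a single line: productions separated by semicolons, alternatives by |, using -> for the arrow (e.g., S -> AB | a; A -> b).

S -> e | AA | YC; A -> a; B -> e; C -> AA; Y -> a | AB | AY

Nullable: {Y}; after ε-elimination: S -> e | aa | Yaa; Y -> a | aY | ae.
No unit productions to eliminate.
TERM: introduce A -> a, B -> e and substitute in every rule of length ≥2.
BIN: S -> YAA becomes S -> YC, C -> AA.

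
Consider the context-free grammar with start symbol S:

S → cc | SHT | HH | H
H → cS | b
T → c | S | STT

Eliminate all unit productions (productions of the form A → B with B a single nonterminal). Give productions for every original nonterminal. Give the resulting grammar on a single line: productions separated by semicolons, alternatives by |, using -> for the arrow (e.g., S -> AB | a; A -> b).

Unit productions: S->H, T->S.
Unit pairs (A ⇒* B via units): (S,H), (T,H), (T,S).
S: inherits non-unit rules of {H, S} → HH | SHT | b | cS | cc.
H: inherits non-unit rules of {H} → b | cS.
T: inherits non-unit rules of {H, S, T} → HH | SHT | STT | b | c | cS | cc.

S -> b | HH | cS | cc | SHT; H -> b | cS; T -> b | c | HH | cS | cc | SHT | STT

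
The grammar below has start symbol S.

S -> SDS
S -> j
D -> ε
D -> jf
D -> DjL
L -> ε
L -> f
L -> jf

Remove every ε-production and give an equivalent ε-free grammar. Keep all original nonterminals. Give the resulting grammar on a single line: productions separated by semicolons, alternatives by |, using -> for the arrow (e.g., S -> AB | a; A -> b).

S -> j | SS | SDS; D -> j | Dj | jL | jf | DjL; L -> f | jf

Nullable set: {D, L}.
S -> SDS: D nullable, giving SDS | SS.
Drop D -> ε.
D -> DjL: D, L nullable, giving Dj | DjL | j | jL.
Drop L -> ε.
Unchanged (no nullable symbols): S -> j; D -> jf; L -> f; L -> jf.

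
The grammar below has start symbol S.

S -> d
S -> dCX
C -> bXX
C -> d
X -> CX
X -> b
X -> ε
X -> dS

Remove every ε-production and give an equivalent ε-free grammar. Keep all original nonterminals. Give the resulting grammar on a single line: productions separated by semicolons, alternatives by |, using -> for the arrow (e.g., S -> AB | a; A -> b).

S -> d | dC | dCX; C -> b | d | bX | bXX; X -> C | b | CX | dS

Nullable set: {X}.
S -> dCX: X nullable, giving dC | dCX.
C -> bXX: X, X nullable, giving b | bX | bXX.
Drop X -> ε.
X -> CX: X nullable, giving C | CX.
Unchanged (no nullable symbols): S -> d; C -> d; X -> b; X -> dS.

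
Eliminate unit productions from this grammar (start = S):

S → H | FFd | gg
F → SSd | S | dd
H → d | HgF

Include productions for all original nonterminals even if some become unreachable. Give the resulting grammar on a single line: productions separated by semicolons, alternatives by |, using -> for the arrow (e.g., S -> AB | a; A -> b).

S -> d | gg | FFd | HgF; F -> d | dd | gg | FFd | HgF | SSd; H -> d | HgF

Unit productions: F->S, S->H.
Unit pairs (A ⇒* B via units): (F,H), (F,S), (S,H).
S: inherits non-unit rules of {H, S} → FFd | HgF | d | gg.
F: inherits non-unit rules of {F, H, S} → FFd | HgF | SSd | d | dd | gg.
H: inherits non-unit rules of {H} → HgF | d.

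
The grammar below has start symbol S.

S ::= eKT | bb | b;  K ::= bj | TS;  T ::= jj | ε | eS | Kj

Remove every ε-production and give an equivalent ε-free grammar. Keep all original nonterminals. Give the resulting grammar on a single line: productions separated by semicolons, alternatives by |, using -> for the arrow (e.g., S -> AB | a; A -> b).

S -> b | bb | eK | eKT; K -> S | TS | bj; T -> Kj | eS | jj

Nullable set: {T}.
S -> eKT: T nullable, giving eK | eKT.
K -> TS: T nullable, giving S | TS.
Drop T -> ε.
Unchanged (no nullable symbols): S -> b; S -> bb; K -> bj; T -> Kj; T -> eS; T -> jj.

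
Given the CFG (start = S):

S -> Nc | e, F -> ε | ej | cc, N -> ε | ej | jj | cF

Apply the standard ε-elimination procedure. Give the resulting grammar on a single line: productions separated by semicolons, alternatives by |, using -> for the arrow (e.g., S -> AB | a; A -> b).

S -> c | e | Nc; F -> cc | ej; N -> c | cF | ej | jj

Nullable set: {F, N}.
S -> Nc: N nullable, giving Nc | c.
Drop F -> ε.
Drop N -> ε.
N -> cF: F nullable, giving c | cF.
Unchanged (no nullable symbols): S -> e; F -> cc; F -> ej; N -> ej; N -> jj.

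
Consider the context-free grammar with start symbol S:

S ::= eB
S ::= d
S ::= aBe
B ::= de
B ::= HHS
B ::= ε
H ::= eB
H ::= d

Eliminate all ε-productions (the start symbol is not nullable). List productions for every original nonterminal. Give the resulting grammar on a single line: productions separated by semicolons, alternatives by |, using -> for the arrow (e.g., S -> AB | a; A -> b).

Nullable set: {B}.
S -> aBe: B nullable, giving aBe | ae.
S -> eB: B nullable, giving e | eB.
Drop B -> ε.
H -> eB: B nullable, giving e | eB.
Unchanged (no nullable symbols): S -> d; B -> HHS; B -> de; H -> d.

S -> d | e | ae | eB | aBe; B -> de | HHS; H -> d | e | eB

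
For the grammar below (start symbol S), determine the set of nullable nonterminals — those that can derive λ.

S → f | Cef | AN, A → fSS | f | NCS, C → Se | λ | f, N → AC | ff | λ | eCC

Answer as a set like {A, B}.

Directly nullable (have an ε-rule): {C, N}.
Not nullable: A, S — each has a terminal in every rule's right-hand side or depends on a non-nullable symbol.

{C, N}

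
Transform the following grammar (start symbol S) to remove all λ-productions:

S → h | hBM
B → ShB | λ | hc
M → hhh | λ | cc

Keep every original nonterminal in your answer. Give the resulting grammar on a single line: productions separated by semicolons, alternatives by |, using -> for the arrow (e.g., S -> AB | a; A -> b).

Nullable set: {B, M}.
S -> hBM: B, M nullable, giving h | hB | hBM | hM.
Drop B -> λ.
B -> ShB: B nullable, giving Sh | ShB.
Drop M -> λ.
Unchanged (no nullable symbols): S -> h; B -> hc; M -> cc; M -> hhh.

S -> h | hB | hM | hBM; B -> Sh | hc | ShB; M -> cc | hhh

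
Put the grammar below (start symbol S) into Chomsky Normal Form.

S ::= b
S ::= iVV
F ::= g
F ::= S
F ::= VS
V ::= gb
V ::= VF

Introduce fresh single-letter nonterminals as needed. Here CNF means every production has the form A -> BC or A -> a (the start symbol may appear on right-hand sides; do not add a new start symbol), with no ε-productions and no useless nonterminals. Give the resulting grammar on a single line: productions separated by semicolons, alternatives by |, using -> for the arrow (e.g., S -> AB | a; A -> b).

S -> b | AE; A -> i; B -> g; C -> b; D -> VV; E -> VV; F -> b | g | AD | VS; V -> BC | VF

No ε-productions.
After unit-elimination: S -> b | iVV; F -> b | g | VS | iVV; V -> VF | gb.
TERM: introduce C -> b, B -> g, A -> i and substitute in every rule of length ≥2.
BIN: F -> AVV becomes F -> AD, D -> VV; S -> AVV becomes S -> AE, E -> VV.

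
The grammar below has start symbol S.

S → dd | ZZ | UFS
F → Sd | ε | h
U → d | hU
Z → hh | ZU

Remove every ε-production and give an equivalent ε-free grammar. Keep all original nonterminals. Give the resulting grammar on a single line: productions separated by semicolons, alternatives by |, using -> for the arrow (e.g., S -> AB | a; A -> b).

Nullable set: {F}.
S -> UFS: F nullable, giving UFS | US.
Drop F -> ε.
Unchanged (no nullable symbols): S -> ZZ; S -> dd; F -> Sd; F -> h; U -> d; U -> hU; Z -> ZU; Z -> hh.

S -> US | ZZ | dd | UFS; F -> h | Sd; U -> d | hU; Z -> ZU | hh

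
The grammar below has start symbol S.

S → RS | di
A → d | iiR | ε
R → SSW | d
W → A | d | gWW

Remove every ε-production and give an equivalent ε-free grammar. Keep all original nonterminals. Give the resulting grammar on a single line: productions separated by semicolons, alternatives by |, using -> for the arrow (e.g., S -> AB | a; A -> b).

Nullable set: {A, W}.
Drop A -> ε.
R -> SSW: W nullable, giving SS | SSW.
W -> A: A nullable, giving A.
W -> gWW: W, W nullable, giving g | gW | gWW.
Unchanged (no nullable symbols): S -> RS; S -> di; A -> d; A -> iiR; R -> d; W -> d.

S -> RS | di; A -> d | iiR; R -> d | SS | SSW; W -> A | d | g | gW | gWW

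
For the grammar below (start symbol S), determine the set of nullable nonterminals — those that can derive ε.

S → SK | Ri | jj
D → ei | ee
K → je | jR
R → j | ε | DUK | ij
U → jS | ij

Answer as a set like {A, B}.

Directly nullable (have an ε-rule): {R}.
Not nullable: D, K, S, U — each has a terminal in every rule's right-hand side or depends on a non-nullable symbol.

{R}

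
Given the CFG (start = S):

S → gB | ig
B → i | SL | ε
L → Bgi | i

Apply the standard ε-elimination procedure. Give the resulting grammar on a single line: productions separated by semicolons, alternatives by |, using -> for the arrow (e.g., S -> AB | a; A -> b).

S -> g | gB | ig; B -> i | SL; L -> i | gi | Bgi

Nullable set: {B}.
S -> gB: B nullable, giving g | gB.
Drop B -> ε.
L -> Bgi: B nullable, giving Bgi | gi.
Unchanged (no nullable symbols): S -> ig; B -> SL; B -> i; L -> i.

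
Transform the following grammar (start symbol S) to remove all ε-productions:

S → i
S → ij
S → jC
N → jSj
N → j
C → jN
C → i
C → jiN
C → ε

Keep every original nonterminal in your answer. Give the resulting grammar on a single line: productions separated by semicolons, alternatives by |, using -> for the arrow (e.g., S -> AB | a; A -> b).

S -> i | j | ij | jC; C -> i | jN | jiN; N -> j | jSj

Nullable set: {C}.
S -> jC: C nullable, giving j | jC.
Drop C -> ε.
Unchanged (no nullable symbols): S -> i; S -> ij; C -> i; C -> jN; C -> jiN; N -> j; N -> jSj.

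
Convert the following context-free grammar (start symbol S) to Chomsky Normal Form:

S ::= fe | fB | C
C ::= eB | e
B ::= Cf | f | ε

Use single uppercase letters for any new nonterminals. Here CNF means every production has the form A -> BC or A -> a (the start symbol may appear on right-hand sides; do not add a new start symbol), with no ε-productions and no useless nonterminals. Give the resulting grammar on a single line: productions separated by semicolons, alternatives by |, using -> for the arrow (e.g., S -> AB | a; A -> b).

S -> e | f | AB | AD | DB; A -> f; B -> f | CA; C -> e | DB; D -> e

Nullable: {B}; after ε-elimination: S -> C | f | fB | fe; B -> f | Cf; C -> e | eB.
After unit-elimination: S -> e | f | eB | fB | fe; B -> f | Cf; C -> e | eB.
TERM: introduce D -> e, A -> f and substitute in every rule of length ≥2.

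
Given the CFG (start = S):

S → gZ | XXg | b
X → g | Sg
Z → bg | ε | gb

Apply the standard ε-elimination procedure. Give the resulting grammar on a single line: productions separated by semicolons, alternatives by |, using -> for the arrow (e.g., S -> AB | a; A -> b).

S -> b | g | gZ | XXg; X -> g | Sg; Z -> bg | gb

Nullable set: {Z}.
S -> gZ: Z nullable, giving g | gZ.
Drop Z -> ε.
Unchanged (no nullable symbols): S -> XXg; S -> b; X -> Sg; X -> g; Z -> bg; Z -> gb.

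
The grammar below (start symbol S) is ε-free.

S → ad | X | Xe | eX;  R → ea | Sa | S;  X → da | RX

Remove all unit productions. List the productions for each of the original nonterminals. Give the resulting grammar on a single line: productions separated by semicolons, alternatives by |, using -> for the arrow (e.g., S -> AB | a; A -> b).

Unit productions: R->S, S->X.
Unit pairs (A ⇒* B via units): (R,S), (R,X), (S,X).
S: inherits non-unit rules of {S, X} → RX | Xe | ad | da | eX.
R: inherits non-unit rules of {R, S, X} → RX | Sa | Xe | ad | da | eX | ea.
X: inherits non-unit rules of {X} → RX | da.

S -> RX | Xe | ad | da | eX; R -> RX | Sa | Xe | ad | da | eX | ea; X -> RX | da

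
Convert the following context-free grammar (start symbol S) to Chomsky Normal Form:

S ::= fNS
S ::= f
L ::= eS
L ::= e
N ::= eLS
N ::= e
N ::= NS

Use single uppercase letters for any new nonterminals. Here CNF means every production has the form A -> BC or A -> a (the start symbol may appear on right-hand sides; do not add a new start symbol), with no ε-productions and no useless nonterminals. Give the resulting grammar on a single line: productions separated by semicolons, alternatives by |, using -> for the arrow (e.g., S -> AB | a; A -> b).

S -> f | BD; A -> e; B -> f; C -> LS; D -> NS; L -> e | AS; N -> e | AC | NS

No ε-productions.
No unit productions to eliminate.
TERM: introduce A -> e, B -> f and substitute in every rule of length ≥2.
BIN: N -> ALS becomes N -> AC, C -> LS; S -> BNS becomes S -> BD, D -> NS.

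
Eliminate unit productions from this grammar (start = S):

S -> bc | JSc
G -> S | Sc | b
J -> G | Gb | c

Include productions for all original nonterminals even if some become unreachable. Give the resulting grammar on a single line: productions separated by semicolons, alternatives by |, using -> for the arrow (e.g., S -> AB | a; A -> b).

S -> bc | JSc; G -> b | Sc | bc | JSc; J -> b | c | Gb | Sc | bc | JSc

Unit productions: G->S, J->G.
Unit pairs (A ⇒* B via units): (G,S), (J,G), (J,S).
S: inherits non-unit rules of {S} → JSc | bc.
G: inherits non-unit rules of {G, S} → JSc | Sc | b | bc.
J: inherits non-unit rules of {G, J, S} → Gb | JSc | Sc | b | bc | c.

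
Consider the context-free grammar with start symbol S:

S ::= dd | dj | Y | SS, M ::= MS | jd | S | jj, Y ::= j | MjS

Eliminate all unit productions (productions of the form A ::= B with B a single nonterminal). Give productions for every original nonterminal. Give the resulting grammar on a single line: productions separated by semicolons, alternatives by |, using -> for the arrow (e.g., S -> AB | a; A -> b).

S -> j | SS | dd | dj | MjS; M -> j | MS | SS | dd | dj | jd | jj | MjS; Y -> j | MjS

Unit productions: M->S, S->Y.
Unit pairs (A ⇒* B via units): (M,S), (M,Y), (S,Y).
S: inherits non-unit rules of {S, Y} → MjS | SS | dd | dj | j.
M: inherits non-unit rules of {M, S, Y} → MS | MjS | SS | dd | dj | j | jd | jj.
Y: inherits non-unit rules of {Y} → MjS | j.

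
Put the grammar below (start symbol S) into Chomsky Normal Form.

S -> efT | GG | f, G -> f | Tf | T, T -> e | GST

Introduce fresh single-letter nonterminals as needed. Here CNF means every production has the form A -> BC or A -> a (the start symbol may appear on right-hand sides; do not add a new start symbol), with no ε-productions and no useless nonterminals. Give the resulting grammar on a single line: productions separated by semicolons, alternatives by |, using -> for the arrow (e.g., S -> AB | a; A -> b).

No ε-productions.
After unit-elimination: S -> f | GG | efT; G -> e | f | Tf | GST; T -> e | GST.
TERM: introduce B -> e, A -> f and substitute in every rule of length ≥2.
BIN: G -> GST becomes G -> GC, C -> ST; S -> BAT becomes S -> BD, D -> AT; T -> GST becomes T -> GE, E -> ST.

S -> f | BD | GG; A -> f; B -> e; C -> ST; D -> AT; E -> ST; G -> e | f | GC | TA; T -> e | GE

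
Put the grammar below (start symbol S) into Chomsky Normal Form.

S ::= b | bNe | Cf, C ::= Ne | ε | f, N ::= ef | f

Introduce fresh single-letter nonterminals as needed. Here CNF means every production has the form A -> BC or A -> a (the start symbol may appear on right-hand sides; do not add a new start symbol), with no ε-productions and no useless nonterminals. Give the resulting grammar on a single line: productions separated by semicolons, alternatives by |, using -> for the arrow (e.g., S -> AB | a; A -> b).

S -> b | f | CB | DE; A -> e; B -> f; C -> f | NA; D -> b; E -> NA; N -> f | AB

Nullable: {C}; after ε-elimination: S -> b | f | Cf | bNe; C -> f | Ne; N -> f | ef.
No unit productions to eliminate.
TERM: introduce D -> b, A -> e, B -> f and substitute in every rule of length ≥2.
BIN: S -> DNA becomes S -> DE, E -> NA.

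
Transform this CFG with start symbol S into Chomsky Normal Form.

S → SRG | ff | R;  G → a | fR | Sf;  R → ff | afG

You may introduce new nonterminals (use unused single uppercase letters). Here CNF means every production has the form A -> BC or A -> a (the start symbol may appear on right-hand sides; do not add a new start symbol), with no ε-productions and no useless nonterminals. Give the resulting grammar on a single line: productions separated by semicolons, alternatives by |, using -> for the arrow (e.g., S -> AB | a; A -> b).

No ε-productions.
After unit-elimination: S -> ff | SRG | afG; G -> a | Sf | fR; R -> ff | afG.
TERM: introduce B -> a, A -> f and substitute in every rule of length ≥2.
BIN: R -> BAG becomes R -> BC, C -> AG; S -> BAG becomes S -> BD, D -> AG; S -> SRG becomes S -> SE, E -> RG.

S -> AA | BD | SE; A -> f; B -> a; C -> AG; D -> AG; E -> RG; G -> a | AR | SA; R -> AA | BC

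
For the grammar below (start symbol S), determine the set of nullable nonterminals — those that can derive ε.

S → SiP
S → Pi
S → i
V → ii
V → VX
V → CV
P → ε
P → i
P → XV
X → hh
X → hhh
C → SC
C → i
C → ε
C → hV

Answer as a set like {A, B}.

Directly nullable (have an ε-rule): {C, P}.
Not nullable: S, V, X — each has a terminal in every rule's right-hand side or depends on a non-nullable symbol.

{C, P}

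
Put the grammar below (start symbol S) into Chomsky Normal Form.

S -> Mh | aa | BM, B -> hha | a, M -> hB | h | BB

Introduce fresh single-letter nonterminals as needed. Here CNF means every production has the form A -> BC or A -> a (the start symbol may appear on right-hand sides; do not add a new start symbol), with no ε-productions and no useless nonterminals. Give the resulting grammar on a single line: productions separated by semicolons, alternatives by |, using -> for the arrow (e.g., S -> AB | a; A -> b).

No ε-productions.
No unit productions to eliminate.
TERM: introduce C -> a, A -> h and substitute in every rule of length ≥2.
BIN: B -> AAC becomes B -> AD, D -> AC.

S -> BM | CC | MA; A -> h; B -> a | AD; C -> a; D -> AC; M -> h | AB | BB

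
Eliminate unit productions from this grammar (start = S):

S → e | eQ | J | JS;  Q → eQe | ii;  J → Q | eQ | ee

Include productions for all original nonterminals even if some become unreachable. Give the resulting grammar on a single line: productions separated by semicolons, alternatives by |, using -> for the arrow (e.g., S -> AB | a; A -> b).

Unit productions: J->Q, S->J.
Unit pairs (A ⇒* B via units): (J,Q), (S,J), (S,Q).
S: inherits non-unit rules of {J, Q, S} → JS | e | eQ | eQe | ee | ii.
J: inherits non-unit rules of {J, Q} → eQ | eQe | ee | ii.
Q: inherits non-unit rules of {Q} → eQe | ii.

S -> e | JS | eQ | ee | ii | eQe; J -> eQ | ee | ii | eQe; Q -> ii | eQe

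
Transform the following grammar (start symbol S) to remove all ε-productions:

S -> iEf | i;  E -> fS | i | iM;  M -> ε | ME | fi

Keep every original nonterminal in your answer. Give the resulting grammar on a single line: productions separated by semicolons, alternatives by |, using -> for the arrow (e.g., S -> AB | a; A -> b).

S -> i | iEf; E -> i | fS | iM; M -> E | ME | fi

Nullable set: {M}.
E -> iM: M nullable, giving i | iM.
Drop M -> ε.
M -> ME: M nullable, giving E | ME.
Unchanged (no nullable symbols): S -> i; S -> iEf; E -> fS; E -> i; M -> fi.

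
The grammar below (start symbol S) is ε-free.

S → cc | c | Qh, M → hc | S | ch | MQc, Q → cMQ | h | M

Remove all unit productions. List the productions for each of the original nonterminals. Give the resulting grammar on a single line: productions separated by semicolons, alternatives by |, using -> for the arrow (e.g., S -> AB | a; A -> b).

S -> c | Qh | cc; M -> c | Qh | cc | ch | hc | MQc; Q -> c | h | Qh | cc | ch | hc | MQc | cMQ

Unit productions: M->S, Q->M.
Unit pairs (A ⇒* B via units): (M,S), (Q,M), (Q,S).
S: inherits non-unit rules of {S} → Qh | c | cc.
M: inherits non-unit rules of {M, S} → MQc | Qh | c | cc | ch | hc.
Q: inherits non-unit rules of {M, Q, S} → MQc | Qh | c | cMQ | cc | ch | h | hc.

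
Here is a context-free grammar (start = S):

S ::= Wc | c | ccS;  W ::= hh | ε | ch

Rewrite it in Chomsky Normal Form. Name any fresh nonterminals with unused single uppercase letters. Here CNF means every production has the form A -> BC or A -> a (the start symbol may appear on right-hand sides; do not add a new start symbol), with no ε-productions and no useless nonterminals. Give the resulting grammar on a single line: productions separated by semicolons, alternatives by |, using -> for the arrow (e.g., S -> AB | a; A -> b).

S -> c | AC | WA; A -> c; B -> h; C -> AS; W -> AB | BB

Nullable: {W}; after ε-elimination: S -> c | Wc | ccS; W -> ch | hh.
No unit productions to eliminate.
TERM: introduce A -> c, B -> h and substitute in every rule of length ≥2.
BIN: S -> AAS becomes S -> AC, C -> AS.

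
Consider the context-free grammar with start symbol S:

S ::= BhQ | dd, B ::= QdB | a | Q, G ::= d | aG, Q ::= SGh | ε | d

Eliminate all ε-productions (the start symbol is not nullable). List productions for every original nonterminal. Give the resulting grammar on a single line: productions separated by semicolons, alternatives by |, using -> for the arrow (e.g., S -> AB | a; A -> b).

Nullable set: {B, Q}.
S -> BhQ: B, Q nullable, giving Bh | BhQ | h | hQ.
B -> Q: Q nullable, giving Q.
B -> QdB: Q, B nullable, giving Qd | QdB | d | dB.
Drop Q -> ε.
Unchanged (no nullable symbols): S -> dd; B -> a; G -> aG; G -> d; Q -> SGh; Q -> d.

S -> h | Bh | dd | hQ | BhQ; B -> Q | a | d | Qd | dB | QdB; G -> d | aG; Q -> d | SGh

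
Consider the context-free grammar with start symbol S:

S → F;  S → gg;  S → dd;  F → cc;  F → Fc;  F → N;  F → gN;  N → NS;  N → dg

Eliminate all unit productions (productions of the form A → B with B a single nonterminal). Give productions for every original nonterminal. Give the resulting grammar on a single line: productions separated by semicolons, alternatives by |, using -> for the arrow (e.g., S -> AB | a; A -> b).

Unit productions: F->N, S->F.
Unit pairs (A ⇒* B via units): (F,N), (S,F), (S,N).
S: inherits non-unit rules of {F, N, S} → Fc | NS | cc | dd | dg | gN | gg.
F: inherits non-unit rules of {F, N} → Fc | NS | cc | dg | gN.
N: inherits non-unit rules of {N} → NS | dg.

S -> Fc | NS | cc | dd | dg | gN | gg; F -> Fc | NS | cc | dg | gN; N -> NS | dg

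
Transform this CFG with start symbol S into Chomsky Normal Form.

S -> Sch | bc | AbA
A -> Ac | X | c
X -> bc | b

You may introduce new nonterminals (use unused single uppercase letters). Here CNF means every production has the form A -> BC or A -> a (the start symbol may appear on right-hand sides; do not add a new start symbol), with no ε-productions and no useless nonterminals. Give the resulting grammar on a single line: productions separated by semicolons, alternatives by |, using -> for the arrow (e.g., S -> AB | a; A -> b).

S -> AE | CB | SF; A -> b | c | AB | CB; B -> c; C -> b; D -> h; E -> CA; F -> BD

No ε-productions.
After unit-elimination: S -> bc | AbA | Sch; A -> b | c | Ac | bc; X -> b | bc.
TERM: introduce C -> b, B -> c, D -> h and substitute in every rule of length ≥2.
BIN: S -> ACA becomes S -> AE, E -> CA; S -> SBD becomes S -> SF, F -> BD.
Drop unreachable/unproductive: X.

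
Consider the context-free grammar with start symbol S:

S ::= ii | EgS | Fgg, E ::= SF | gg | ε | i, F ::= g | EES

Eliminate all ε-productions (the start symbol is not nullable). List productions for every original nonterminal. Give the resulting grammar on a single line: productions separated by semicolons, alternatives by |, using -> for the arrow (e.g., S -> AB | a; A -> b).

Nullable set: {E}.
S -> EgS: E nullable, giving EgS | gS.
Drop E -> ε.
F -> EES: E, E nullable, giving EES | ES | S.
Unchanged (no nullable symbols): S -> Fgg; S -> ii; E -> SF; E -> gg; E -> i; F -> g.

S -> gS | ii | EgS | Fgg; E -> i | SF | gg; F -> S | g | ES | EES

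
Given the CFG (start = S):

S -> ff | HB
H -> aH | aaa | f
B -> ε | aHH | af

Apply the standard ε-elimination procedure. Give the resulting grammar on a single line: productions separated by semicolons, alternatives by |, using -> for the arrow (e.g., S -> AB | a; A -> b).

Nullable set: {B}.
S -> HB: B nullable, giving H | HB.
Drop B -> ε.
Unchanged (no nullable symbols): S -> ff; B -> aHH; B -> af; H -> aH; H -> aaa; H -> f.

S -> H | HB | ff; B -> af | aHH; H -> f | aH | aaa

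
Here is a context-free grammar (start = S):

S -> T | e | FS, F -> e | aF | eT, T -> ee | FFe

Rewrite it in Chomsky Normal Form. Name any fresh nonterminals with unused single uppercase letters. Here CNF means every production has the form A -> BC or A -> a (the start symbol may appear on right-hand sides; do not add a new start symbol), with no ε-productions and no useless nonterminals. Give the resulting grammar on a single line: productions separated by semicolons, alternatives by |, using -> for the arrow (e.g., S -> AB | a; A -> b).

No ε-productions.
After unit-elimination: S -> e | FS | ee | FFe; F -> e | aF | eT; T -> ee | FFe.
TERM: introduce A -> a, B -> e and substitute in every rule of length ≥2.
BIN: S -> FFB becomes S -> FC, C -> FB; T -> FFB becomes T -> FD, D -> FB.

S -> e | BB | FC | FS; A -> a; B -> e; C -> FB; D -> FB; F -> e | AF | BT; T -> BB | FD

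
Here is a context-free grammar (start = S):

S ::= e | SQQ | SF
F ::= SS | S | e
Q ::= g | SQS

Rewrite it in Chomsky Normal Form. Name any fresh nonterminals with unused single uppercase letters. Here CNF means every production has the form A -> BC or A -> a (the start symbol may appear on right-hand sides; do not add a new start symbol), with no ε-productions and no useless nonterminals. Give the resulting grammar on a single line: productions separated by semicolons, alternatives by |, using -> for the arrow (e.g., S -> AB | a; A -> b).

S -> e | SC | SF; A -> QQ; B -> QS; C -> QQ; F -> e | SA | SF | SS; Q -> g | SB

No ε-productions.
After unit-elimination: S -> e | SF | SQQ; F -> e | SF | SS | SQQ; Q -> g | SQS.
BIN: F -> SQQ becomes F -> SA, A -> QQ; Q -> SQS becomes Q -> SB, B -> QS; S -> SQQ becomes S -> SC, C -> QQ.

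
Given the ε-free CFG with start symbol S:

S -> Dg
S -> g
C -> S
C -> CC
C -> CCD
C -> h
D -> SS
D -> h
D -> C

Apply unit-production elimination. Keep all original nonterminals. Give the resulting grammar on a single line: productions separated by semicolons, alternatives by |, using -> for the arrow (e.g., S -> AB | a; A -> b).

Unit productions: C->S, D->C.
Unit pairs (A ⇒* B via units): (C,S), (D,C), (D,S).
S: inherits non-unit rules of {S} → Dg | g.
C: inherits non-unit rules of {C, S} → CC | CCD | Dg | g | h.
D: inherits non-unit rules of {C, D, S} → CC | CCD | Dg | SS | g | h.

S -> g | Dg; C -> g | h | CC | Dg | CCD; D -> g | h | CC | Dg | SS | CCD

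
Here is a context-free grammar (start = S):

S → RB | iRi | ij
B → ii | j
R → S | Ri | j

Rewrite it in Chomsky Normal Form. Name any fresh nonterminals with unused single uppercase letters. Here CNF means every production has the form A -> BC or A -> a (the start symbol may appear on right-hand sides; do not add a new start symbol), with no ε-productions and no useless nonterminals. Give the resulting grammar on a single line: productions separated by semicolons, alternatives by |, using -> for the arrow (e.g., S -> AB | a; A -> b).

S -> AC | AE | RB; A -> i; B -> j | AA; C -> j; D -> RA; E -> RA; R -> j | AC | AD | RA | RB

No ε-productions.
After unit-elimination: S -> RB | ij | iRi; B -> j | ii; R -> j | RB | Ri | ij | iRi.
TERM: introduce A -> i, C -> j and substitute in every rule of length ≥2.
BIN: R -> ARA becomes R -> AD, D -> RA; S -> ARA becomes S -> AE, E -> RA.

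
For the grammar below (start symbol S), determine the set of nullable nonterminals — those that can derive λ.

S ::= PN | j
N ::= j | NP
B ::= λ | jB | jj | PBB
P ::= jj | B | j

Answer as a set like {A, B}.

{B, P}

Directly nullable (have an ε-rule): {B}.
P is nullable via P -> B (every symbol on the right is already known nullable).
Not nullable: N, S — each has a terminal in every rule's right-hand side or depends on a non-nullable symbol.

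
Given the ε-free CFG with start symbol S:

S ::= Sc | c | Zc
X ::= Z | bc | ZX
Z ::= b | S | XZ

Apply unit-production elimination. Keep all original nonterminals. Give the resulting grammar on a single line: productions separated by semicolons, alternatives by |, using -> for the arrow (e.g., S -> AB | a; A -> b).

S -> c | Sc | Zc; X -> b | c | Sc | XZ | ZX | Zc | bc; Z -> b | c | Sc | XZ | Zc

Unit productions: X->Z, Z->S.
Unit pairs (A ⇒* B via units): (X,S), (X,Z), (Z,S).
S: inherits non-unit rules of {S} → Sc | Zc | c.
X: inherits non-unit rules of {S, X, Z} → Sc | XZ | ZX | Zc | b | bc | c.
Z: inherits non-unit rules of {S, Z} → Sc | XZ | Zc | b | c.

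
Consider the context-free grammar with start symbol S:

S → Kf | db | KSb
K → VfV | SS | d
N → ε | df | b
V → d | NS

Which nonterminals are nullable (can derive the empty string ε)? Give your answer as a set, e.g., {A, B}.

{N}

Directly nullable (have an ε-rule): {N}.
Not nullable: K, S, V — each has a terminal in every rule's right-hand side or depends on a non-nullable symbol.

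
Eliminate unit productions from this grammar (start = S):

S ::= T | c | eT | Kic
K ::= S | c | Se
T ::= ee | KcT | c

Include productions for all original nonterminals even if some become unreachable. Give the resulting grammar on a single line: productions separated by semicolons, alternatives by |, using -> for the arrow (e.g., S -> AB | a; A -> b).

S -> c | eT | ee | KcT | Kic; K -> c | Se | eT | ee | KcT | Kic; T -> c | ee | KcT

Unit productions: K->S, S->T.
Unit pairs (A ⇒* B via units): (K,S), (K,T), (S,T).
S: inherits non-unit rules of {S, T} → KcT | Kic | c | eT | ee.
K: inherits non-unit rules of {K, S, T} → KcT | Kic | Se | c | eT | ee.
T: inherits non-unit rules of {T} → KcT | c | ee.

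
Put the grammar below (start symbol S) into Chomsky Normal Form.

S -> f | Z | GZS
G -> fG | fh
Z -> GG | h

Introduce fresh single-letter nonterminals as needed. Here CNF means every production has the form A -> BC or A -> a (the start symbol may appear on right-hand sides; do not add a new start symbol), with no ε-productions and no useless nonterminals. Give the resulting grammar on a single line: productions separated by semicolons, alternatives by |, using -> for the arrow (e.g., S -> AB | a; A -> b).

S -> f | h | GC | GG; A -> f; B -> h; C -> ZS; G -> AB | AG; Z -> h | GG

No ε-productions.
After unit-elimination: S -> f | h | GG | GZS; G -> fG | fh; Z -> h | GG.
TERM: introduce A -> f, B -> h and substitute in every rule of length ≥2.
BIN: S -> GZS becomes S -> GC, C -> ZS.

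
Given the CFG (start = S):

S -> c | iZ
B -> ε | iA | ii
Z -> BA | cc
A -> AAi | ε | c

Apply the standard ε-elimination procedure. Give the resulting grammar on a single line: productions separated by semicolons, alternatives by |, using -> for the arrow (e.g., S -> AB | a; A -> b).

S -> c | i | iZ; A -> c | i | Ai | AAi; B -> i | iA | ii; Z -> A | B | BA | cc

Nullable set: {A, B, Z}.
S -> iZ: Z nullable, giving i | iZ.
Drop A -> ε.
A -> AAi: A, A nullable, giving AAi | Ai | i.
Drop B -> ε.
B -> iA: A nullable, giving i | iA.
Z -> BA: B, A nullable, giving A | B | BA.
Unchanged (no nullable symbols): S -> c; A -> c; B -> ii; Z -> cc.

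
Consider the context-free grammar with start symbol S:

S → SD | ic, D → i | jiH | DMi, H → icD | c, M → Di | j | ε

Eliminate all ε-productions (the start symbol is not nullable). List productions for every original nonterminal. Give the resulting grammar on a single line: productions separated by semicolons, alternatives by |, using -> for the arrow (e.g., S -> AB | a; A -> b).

S -> SD | ic; D -> i | Di | DMi | jiH; H -> c | icD; M -> j | Di

Nullable set: {M}.
D -> DMi: M nullable, giving DMi | Di.
Drop M -> ε.
Unchanged (no nullable symbols): S -> SD; S -> ic; D -> i; D -> jiH; H -> c; H -> icD; M -> Di; M -> j.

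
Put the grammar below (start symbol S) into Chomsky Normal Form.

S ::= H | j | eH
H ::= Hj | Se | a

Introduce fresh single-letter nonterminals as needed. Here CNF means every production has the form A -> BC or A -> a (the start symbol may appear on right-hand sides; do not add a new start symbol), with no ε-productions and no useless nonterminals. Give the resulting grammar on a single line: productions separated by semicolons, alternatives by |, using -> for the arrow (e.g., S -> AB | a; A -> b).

No ε-productions.
After unit-elimination: S -> a | j | Hj | Se | eH; H -> a | Hj | Se.
TERM: introduce B -> e, A -> j and substitute in every rule of length ≥2.

S -> a | j | BH | HA | SB; A -> j; B -> e; H -> a | HA | SB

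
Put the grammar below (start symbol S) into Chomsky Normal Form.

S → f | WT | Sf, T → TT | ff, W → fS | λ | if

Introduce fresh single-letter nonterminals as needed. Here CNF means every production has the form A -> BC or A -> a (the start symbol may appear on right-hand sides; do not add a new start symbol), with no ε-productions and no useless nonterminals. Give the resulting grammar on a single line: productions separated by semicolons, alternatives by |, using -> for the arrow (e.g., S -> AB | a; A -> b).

S -> f | AA | SA | TT | WT; A -> f; B -> i; T -> AA | TT; W -> AS | BA

Nullable: {W}; after ε-elimination: S -> T | f | Sf | WT; T -> TT | ff; W -> fS | if.
After unit-elimination: S -> f | Sf | TT | WT | ff; T -> TT | ff; W -> fS | if.
TERM: introduce A -> f, B -> i and substitute in every rule of length ≥2.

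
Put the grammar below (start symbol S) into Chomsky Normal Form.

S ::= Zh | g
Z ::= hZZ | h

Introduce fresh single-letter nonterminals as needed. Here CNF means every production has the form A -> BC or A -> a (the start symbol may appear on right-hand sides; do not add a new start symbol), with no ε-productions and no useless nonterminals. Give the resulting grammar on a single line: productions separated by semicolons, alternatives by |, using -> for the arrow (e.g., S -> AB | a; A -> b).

No ε-productions.
No unit productions to eliminate.
TERM: introduce A -> h and substitute in every rule of length ≥2.
BIN: Z -> AZZ becomes Z -> AB, B -> ZZ.

S -> g | ZA; A -> h; B -> ZZ; Z -> h | AB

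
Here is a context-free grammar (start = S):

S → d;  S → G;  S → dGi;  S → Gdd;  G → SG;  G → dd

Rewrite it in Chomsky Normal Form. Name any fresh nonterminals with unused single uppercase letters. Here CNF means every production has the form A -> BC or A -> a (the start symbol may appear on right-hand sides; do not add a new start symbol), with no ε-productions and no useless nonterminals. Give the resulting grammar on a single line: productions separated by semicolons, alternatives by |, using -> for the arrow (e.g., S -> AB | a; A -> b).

No ε-productions.
After unit-elimination: S -> d | SG | dd | Gdd | dGi; G -> SG | dd.
TERM: introduce A -> d, B -> i and substitute in every rule of length ≥2.
BIN: S -> AGB becomes S -> AC, C -> GB; S -> GAA becomes S -> GD, D -> AA.

S -> d | AA | AC | GD | SG; A -> d; B -> i; C -> GB; D -> AA; G -> AA | SG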